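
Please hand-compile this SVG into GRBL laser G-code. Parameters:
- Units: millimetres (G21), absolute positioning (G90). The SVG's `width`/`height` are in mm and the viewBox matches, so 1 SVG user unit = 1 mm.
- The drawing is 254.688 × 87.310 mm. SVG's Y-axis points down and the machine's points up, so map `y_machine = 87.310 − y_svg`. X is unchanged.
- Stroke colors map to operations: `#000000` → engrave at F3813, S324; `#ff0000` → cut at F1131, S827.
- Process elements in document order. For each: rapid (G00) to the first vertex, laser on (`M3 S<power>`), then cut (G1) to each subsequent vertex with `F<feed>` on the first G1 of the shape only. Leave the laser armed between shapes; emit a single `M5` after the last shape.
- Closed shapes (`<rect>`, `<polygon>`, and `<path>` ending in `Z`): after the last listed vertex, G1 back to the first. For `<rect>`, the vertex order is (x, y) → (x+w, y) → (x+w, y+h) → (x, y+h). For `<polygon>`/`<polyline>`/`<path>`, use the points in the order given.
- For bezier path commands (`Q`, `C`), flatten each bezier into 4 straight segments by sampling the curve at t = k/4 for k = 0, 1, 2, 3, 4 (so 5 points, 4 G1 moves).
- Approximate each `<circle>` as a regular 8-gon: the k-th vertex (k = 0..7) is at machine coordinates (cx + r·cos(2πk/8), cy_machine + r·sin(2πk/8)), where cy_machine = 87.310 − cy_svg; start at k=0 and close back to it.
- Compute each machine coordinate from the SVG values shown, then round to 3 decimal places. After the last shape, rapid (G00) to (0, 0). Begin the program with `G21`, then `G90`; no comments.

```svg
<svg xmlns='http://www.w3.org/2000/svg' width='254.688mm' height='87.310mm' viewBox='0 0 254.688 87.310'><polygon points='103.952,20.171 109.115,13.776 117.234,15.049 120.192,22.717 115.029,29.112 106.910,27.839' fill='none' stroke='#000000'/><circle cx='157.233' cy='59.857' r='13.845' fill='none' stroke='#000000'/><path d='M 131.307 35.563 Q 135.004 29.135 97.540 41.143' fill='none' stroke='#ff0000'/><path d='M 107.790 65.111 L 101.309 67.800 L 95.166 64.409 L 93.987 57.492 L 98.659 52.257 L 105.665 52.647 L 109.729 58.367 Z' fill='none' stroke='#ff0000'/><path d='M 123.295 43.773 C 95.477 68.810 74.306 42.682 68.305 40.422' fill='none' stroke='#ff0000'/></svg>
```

1 u = 1 mm; y_m = 87.310 − y.

[1] `<polygon>` regular polygon, #000000→engrave S324 F3813: (103.952,67.139) → (109.115,73.534) → (117.234,72.261) → (120.192,64.593) → (115.029,58.198) → (106.910,59.471) → (103.952,67.139) (closed)

[2] `<circle>` circle, #000000→engrave S324 F3813: (171.078,27.453) → (167.023,37.243) → (157.233,41.298) → (147.443,37.243) → (143.388,27.453) → (147.443,17.663) → (157.233,13.608) → (167.023,17.663) → (171.078,27.453) (closed)

[3] `<path>` quadratic bezier, #ff0000→cut S827 F1131: (131.307,51.747) → (130.583,53.809) → (124.714,53.566) → (113.699,51.019) → (97.540,46.167)

[4] `<path>` regular polygon, #ff0000→cut S827 F1131: (107.790,22.199) → (101.309,19.510) → (95.166,22.901) → (93.987,29.818) → (98.659,35.053) → (105.665,34.663) → (109.729,28.943) → (107.790,22.199) (closed)

[5] `<path>` cubic bezier, #ff0000→cut S827 F1131: (123.295,43.537) → (103.811,33.180) → (87.619,34.976) → (75.517,41.890) → (68.305,46.888)

G21
G90
G00 X103.952 Y67.139
M3 S324
G1 X109.115 Y73.534 F3813
G1 X117.234 Y72.261
G1 X120.192 Y64.593
G1 X115.029 Y58.198
G1 X106.910 Y59.471
G1 X103.952 Y67.139
G00 X171.078 Y27.453
M3 S324
G1 X167.023 Y37.243 F3813
G1 X157.233 Y41.298
G1 X147.443 Y37.243
G1 X143.388 Y27.453
G1 X147.443 Y17.663
G1 X157.233 Y13.608
G1 X167.023 Y17.663
G1 X171.078 Y27.453
G00 X131.307 Y51.747
M3 S827
G1 X130.583 Y53.809 F1131
G1 X124.714 Y53.566
G1 X113.699 Y51.019
G1 X97.540 Y46.167
G00 X107.790 Y22.199
M3 S827
G1 X101.309 Y19.510 F1131
G1 X95.166 Y22.901
G1 X93.987 Y29.818
G1 X98.659 Y35.053
G1 X105.665 Y34.663
G1 X109.729 Y28.943
G1 X107.790 Y22.199
G00 X123.295 Y43.537
M3 S827
G1 X103.811 Y33.180 F1131
G1 X87.619 Y34.976
G1 X75.517 Y41.890
G1 X68.305 Y46.888
M5
G00 X0.000 Y0.000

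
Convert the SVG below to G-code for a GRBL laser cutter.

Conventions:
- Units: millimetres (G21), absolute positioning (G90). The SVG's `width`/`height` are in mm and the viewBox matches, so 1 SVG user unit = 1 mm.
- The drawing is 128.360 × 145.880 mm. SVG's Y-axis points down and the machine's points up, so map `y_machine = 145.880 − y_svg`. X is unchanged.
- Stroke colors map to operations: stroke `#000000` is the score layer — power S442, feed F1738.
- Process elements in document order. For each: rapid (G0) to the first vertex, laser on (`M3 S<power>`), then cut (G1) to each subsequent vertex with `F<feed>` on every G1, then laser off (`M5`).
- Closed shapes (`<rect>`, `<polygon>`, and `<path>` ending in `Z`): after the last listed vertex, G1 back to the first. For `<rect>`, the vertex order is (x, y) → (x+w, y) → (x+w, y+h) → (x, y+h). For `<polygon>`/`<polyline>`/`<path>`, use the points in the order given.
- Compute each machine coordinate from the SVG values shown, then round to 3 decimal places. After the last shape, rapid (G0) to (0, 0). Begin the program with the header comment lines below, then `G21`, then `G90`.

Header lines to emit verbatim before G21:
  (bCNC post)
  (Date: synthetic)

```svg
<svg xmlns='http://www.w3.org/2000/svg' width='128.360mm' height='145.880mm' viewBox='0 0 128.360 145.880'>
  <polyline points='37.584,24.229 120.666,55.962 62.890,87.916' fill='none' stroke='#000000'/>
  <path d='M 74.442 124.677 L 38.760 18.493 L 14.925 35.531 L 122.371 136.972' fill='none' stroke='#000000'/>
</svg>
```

1 u = 1 mm; y_m = 145.880 − y.

[1] `<polyline>` open polyline, #000000→score S442 F1738: (37.584,121.651) → (120.666,89.918) → (62.890,57.964)

[2] `<path>` open polyline, #000000→score S442 F1738: (74.442,21.203) → (38.760,127.387) → (14.925,110.349) → (122.371,8.908)

(bCNC post)
(Date: synthetic)
G21
G90
G0 X37.584 Y121.651
M3 S442
G1 X120.666 Y89.918 F1738
G1 X62.890 Y57.964 F1738
M5
G0 X74.442 Y21.203
M3 S442
G1 X38.760 Y127.387 F1738
G1 X14.925 Y110.349 F1738
G1 X122.371 Y8.908 F1738
M5
G0 X0.000 Y0.000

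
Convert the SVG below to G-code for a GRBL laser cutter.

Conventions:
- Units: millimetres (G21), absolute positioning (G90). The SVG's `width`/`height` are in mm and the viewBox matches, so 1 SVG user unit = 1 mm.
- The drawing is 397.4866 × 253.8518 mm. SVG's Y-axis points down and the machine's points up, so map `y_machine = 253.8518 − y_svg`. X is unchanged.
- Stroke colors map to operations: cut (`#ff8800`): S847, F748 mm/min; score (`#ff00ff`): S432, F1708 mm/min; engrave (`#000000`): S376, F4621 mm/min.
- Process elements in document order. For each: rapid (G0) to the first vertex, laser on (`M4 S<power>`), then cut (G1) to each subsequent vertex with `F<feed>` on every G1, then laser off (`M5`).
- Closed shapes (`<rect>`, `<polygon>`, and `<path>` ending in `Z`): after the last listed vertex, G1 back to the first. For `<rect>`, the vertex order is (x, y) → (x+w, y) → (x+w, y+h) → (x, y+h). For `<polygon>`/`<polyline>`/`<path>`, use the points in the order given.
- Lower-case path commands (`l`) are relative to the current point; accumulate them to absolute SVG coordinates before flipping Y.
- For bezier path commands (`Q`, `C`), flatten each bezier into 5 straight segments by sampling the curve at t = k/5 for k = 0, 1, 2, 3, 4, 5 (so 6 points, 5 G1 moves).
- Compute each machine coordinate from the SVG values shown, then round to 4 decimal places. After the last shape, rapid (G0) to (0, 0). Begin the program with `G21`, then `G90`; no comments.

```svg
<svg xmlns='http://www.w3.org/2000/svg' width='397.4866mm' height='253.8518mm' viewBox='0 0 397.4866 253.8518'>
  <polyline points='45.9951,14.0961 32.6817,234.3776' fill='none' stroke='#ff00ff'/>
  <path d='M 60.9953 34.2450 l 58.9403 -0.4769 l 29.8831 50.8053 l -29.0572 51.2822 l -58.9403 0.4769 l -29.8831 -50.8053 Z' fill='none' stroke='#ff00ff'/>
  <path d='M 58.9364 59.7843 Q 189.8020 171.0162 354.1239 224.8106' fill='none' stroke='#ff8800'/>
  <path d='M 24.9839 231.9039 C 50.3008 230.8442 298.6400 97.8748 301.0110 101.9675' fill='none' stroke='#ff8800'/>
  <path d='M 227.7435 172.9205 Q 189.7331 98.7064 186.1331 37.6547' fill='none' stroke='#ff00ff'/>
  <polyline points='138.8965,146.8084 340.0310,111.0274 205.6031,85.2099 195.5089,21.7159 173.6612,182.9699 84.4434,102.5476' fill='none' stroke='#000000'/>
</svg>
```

G21
G90
G0 X45.9951 Y239.7557
M4 S432
G1 X32.6817 Y19.4742 F1708
M5
G0 X60.9953 Y219.6068
M4 S432
G1 X119.9356 Y220.0837 F1708
G1 X149.8187 Y169.2784 F1708
G1 X120.7615 Y117.9962 F1708
G1 X61.8212 Y117.5193 F1708
G1 X31.9381 Y168.3246 F1708
G1 X60.9953 Y219.6068 F1708
M5
G0 X58.9364 Y194.0675
M4 S847
G1 X112.6209 Y151.8722 F748
G1 X168.9819 Y114.2720 F748
G1 X228.0194 Y81.2667 F748
G1 X289.7334 Y52.8565 F748
G1 X354.1239 Y29.0412 F748
M5
G0 X24.9839 Y21.9479
M4 S847
G1 X63.1848 Y36.2611 F748
G1 X132.3995 Y69.3220 F748
G1 X210.1165 Y108.2199 F748
G1 X273.8241 Y140.0442 F748
G1 X301.0110 Y151.8843 F748
M5
G0 X227.7435 Y80.9313
M4 S432
G1 X213.9158 Y110.0904 F1708
G1 X202.8408 Y138.1966 F1708
G1 X194.5188 Y165.2498 F1708
G1 X188.9495 Y191.2499 F1708
G1 X186.1331 Y216.1971 F1708
M5
G0 X138.8965 Y107.0434
M4 S376
G1 X340.0310 Y142.8244 F4621
G1 X205.6031 Y168.6419 F4621
G1 X195.5089 Y232.1359 F4621
G1 X173.6612 Y70.8819 F4621
G1 X84.4434 Y151.3042 F4621
M5
G0 X0.0000 Y0.0000

viewBox `0 0 397.4866 253.8518` with mm width/height → 1 unit = 1 mm. Flip: y_m = 253.8518 − y_svg.

**Shape 1** — `<polyline>` line segment, stroke `#ff00ff` → score (S432, F1708). Machine vertices: (45.9951,239.7557) → (32.6817,19.4742). Open path.

**Shape 2** — `<path>` regular polygon, stroke `#ff00ff` → score (S432, F1708). Machine vertices: (60.9953,219.6068) → (119.9356,220.0837) → (149.8187,169.2784) → (120.7615,117.9962) → (61.8212,117.5193) → (31.9381,168.3246) → (60.9953,219.6068). Closed: final G1 returns to the first vertex.

**Shape 3** — `<path>` quadratic bezier, stroke `#ff8800` → cut (S847, F748). Control points (SVG): P0=(58.9364,59.7843), P1=(189.8020,171.0162), P2=(354.1239,224.8106); sampled at t=k/5. Machine vertices: (58.9364,194.0675) → (112.6209,151.8722) → (168.9819,114.2720) → (228.0194,81.2667) → (289.7334,52.8565) → (354.1239,29.0412). Open path.

**Shape 4** — `<path>` cubic bezier, stroke `#ff8800` → cut (S847, F748). Control points (SVG): P0=(24.9839,231.9039), P1=(50.3008,230.8442), P2=(298.6400,97.8748), P3=(301.0110,101.9675); sampled at t=k/5. Machine vertices: (24.9839,21.9479) → (63.1848,36.2611) → (132.3995,69.3220) → (210.1165,108.2199) → (273.8241,140.0442) → (301.0110,151.8843). Open path.

**Shape 5** — `<path>` quadratic bezier, stroke `#ff00ff` → score (S432, F1708). Control points (SVG): P0=(227.7435,172.9205), P1=(189.7331,98.7064), P2=(186.1331,37.6547); sampled at t=k/5. Machine vertices: (227.7435,80.9313) → (213.9158,110.0904) → (202.8408,138.1966) → (194.5188,165.2498) → (188.9495,191.2499) → (186.1331,216.1971). Open path.

**Shape 6** — `<polyline>` open polyline, stroke `#000000` → engrave (S376, F4621). Machine vertices: (138.8965,107.0434) → (340.0310,142.8244) → (205.6031,168.6419) → (195.5089,232.1359) → (173.6612,70.8819) → (84.4434,151.3042). Open path.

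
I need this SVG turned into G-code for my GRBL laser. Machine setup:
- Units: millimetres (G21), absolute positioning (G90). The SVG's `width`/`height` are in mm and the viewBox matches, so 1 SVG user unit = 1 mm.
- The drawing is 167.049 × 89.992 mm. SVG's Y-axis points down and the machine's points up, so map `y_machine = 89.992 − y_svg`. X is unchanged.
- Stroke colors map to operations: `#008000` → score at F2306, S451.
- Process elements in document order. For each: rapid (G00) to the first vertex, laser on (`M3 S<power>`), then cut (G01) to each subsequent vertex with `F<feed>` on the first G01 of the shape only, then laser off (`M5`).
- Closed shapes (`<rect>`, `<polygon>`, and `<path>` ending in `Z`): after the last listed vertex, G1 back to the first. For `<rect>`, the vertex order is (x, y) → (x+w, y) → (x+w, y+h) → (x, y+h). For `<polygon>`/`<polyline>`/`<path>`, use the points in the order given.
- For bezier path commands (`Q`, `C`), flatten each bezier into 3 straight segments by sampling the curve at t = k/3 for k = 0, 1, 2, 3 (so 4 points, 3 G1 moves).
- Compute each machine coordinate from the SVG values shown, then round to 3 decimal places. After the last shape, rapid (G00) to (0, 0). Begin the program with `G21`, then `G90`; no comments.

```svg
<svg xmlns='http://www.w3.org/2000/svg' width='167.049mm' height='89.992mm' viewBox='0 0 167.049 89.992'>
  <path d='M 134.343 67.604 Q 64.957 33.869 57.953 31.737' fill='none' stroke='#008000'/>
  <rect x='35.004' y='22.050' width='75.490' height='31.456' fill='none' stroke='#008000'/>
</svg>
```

Since the viewBox matches the mm dimensions, user units are millimetres directly. The only transform is the Y-flip y_m = 89.992 − y_svg.

Shape 1 is a quadratic bezier drawn with `<path>`. Its stroke #008000 means score at S451, F2306. After flipping Y the toolpath is (134.343,22.388) → (95.017,41.367) → (69.554,53.322) → (57.953,58.255).

Shape 2 is a rectangle drawn with `<rect>`. Its stroke #008000 means score at S451, F2306. After flipping Y the toolpath is (35.004,67.942) → (110.494,67.942) → (110.494,36.486) → (35.004,36.486) → (35.004,67.942), returning to the start.

G21
G90
G00 X134.343 Y22.388
M3 S451
G01 X95.017 Y41.367 F2306
G01 X69.554 Y53.322
G01 X57.953 Y58.255
M5
G00 X35.004 Y67.942
M3 S451
G01 X110.494 Y67.942 F2306
G01 X110.494 Y36.486
G01 X35.004 Y36.486
G01 X35.004 Y67.942
M5
G00 X0.000 Y0.000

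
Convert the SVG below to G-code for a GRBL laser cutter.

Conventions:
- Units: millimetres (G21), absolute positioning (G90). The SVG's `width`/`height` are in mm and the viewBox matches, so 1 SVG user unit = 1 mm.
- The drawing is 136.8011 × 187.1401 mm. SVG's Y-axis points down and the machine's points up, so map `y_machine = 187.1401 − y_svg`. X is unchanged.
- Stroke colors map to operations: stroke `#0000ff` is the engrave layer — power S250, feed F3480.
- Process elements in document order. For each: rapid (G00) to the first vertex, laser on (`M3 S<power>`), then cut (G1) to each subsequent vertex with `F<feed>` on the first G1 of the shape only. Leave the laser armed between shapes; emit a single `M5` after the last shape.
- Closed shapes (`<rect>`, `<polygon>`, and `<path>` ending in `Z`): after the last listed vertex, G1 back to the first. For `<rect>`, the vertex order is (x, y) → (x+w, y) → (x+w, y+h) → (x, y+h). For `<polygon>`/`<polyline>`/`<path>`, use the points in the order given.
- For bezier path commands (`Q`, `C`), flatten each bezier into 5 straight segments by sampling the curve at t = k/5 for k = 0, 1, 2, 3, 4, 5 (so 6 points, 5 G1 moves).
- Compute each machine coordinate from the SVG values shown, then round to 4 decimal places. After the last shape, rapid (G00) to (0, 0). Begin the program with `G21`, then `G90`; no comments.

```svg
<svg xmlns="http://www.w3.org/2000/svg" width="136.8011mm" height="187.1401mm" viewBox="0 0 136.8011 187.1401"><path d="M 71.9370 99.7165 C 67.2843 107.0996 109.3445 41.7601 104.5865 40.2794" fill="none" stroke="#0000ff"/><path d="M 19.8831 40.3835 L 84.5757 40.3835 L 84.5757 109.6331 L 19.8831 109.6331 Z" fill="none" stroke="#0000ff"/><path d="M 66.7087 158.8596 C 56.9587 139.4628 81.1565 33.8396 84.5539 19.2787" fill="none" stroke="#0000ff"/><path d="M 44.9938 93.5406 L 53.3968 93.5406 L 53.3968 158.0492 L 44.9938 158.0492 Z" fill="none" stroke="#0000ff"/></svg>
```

Since the viewBox matches the mm dimensions, user units are millimetres directly. The only transform is the Y-flip y_m = 187.1401 − y_svg.

Shape 1 is a cubic bezier drawn with `<path>`. Its stroke #0000ff means engrave at S250, F3480. After flipping Y the toolpath is (71.9370,87.4236) → (74.0027,90.6278) → (82.7900,104.7295) → (93.8094,123.1728) → (102.5714,139.4019) → (104.5865,146.8607).

Shape 2 is a rectangle drawn with `<path>`. Its stroke #0000ff means engrave at S250, F3480. After flipping Y the toolpath is (19.8831,146.7566) → (84.5757,146.7566) → (84.5757,77.5070) → (19.8831,77.5070) → (19.8831,146.7566), returning to the start.

Shape 3 is a cubic bezier drawn with `<path>`. Its stroke #0000ff means engrave at S250, F3480. After flipping Y the toolpath is (66.7087,28.2805) → (64.4945,48.8474) → (67.7998,81.5989) → (73.9967,118.0249) → (80.4574,149.6157) → (84.5539,167.8614).

Shape 4 is a rectangle drawn with `<path>`. Its stroke #0000ff means engrave at S250, F3480. After flipping Y the toolpath is (44.9938,93.5995) → (53.3968,93.5995) → (53.3968,29.0909) → (44.9938,29.0909) → (44.9938,93.5995), returning to the start.

G21
G90
G00 X71.9370 Y87.4236
M3 S250
G1 X74.0027 Y90.6278 F3480
G1 X82.7900 Y104.7295
G1 X93.8094 Y123.1728
G1 X102.5714 Y139.4019
G1 X104.5865 Y146.8607
G00 X19.8831 Y146.7566
M3 S250
G1 X84.5757 Y146.7566 F3480
G1 X84.5757 Y77.5070
G1 X19.8831 Y77.5070
G1 X19.8831 Y146.7566
G00 X66.7087 Y28.2805
M3 S250
G1 X64.4945 Y48.8474 F3480
G1 X67.7998 Y81.5989
G1 X73.9967 Y118.0249
G1 X80.4574 Y149.6157
G1 X84.5539 Y167.8614
G00 X44.9938 Y93.5995
M3 S250
G1 X53.3968 Y93.5995 F3480
G1 X53.3968 Y29.0909
G1 X44.9938 Y29.0909
G1 X44.9938 Y93.5995
M5
G00 X0.0000 Y0.0000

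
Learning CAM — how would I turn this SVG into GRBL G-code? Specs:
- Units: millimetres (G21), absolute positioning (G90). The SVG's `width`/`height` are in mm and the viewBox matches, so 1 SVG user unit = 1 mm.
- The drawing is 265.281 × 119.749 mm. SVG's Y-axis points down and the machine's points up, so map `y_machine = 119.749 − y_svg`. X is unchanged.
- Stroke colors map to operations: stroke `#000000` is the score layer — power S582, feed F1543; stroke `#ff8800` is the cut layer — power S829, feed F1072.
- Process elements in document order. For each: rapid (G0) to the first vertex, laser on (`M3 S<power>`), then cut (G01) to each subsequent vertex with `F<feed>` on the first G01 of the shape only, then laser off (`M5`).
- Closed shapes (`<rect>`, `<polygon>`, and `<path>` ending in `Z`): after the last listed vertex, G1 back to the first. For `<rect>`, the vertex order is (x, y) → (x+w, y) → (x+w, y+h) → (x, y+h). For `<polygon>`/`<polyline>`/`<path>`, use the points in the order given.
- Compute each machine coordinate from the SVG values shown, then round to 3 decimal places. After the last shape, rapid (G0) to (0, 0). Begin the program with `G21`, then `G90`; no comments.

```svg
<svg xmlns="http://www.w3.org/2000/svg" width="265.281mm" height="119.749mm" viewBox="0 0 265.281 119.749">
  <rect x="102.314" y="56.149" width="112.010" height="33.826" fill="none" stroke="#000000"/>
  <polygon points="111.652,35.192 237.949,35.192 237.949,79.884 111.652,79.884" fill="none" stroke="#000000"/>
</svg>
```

G21
G90
G0 X102.314 Y63.600
M3 S582
G01 X214.324 Y63.600 F1543
G01 X214.324 Y29.774
G01 X102.314 Y29.774
G01 X102.314 Y63.600
M5
G0 X111.652 Y84.557
M3 S582
G01 X237.949 Y84.557 F1543
G01 X237.949 Y39.865
G01 X111.652 Y39.865
G01 X111.652 Y84.557
M5
G0 X0.000 Y0.000

Since the viewBox matches the mm dimensions, user units are millimetres directly. The only transform is the Y-flip y_m = 119.749 − y_svg.

Shape 1 is a rectangle drawn with `<rect>`. Its stroke #000000 means score at S582, F1543. After flipping Y the toolpath is (102.314,63.600) → (214.324,63.600) → (214.324,29.774) → (102.314,29.774) → (102.314,63.600), returning to the start.

Shape 2 is a rectangle drawn with `<polygon>`. Its stroke #000000 means score at S582, F1543. After flipping Y the toolpath is (111.652,84.557) → (237.949,84.557) → (237.949,39.865) → (111.652,39.865) → (111.652,84.557), returning to the start.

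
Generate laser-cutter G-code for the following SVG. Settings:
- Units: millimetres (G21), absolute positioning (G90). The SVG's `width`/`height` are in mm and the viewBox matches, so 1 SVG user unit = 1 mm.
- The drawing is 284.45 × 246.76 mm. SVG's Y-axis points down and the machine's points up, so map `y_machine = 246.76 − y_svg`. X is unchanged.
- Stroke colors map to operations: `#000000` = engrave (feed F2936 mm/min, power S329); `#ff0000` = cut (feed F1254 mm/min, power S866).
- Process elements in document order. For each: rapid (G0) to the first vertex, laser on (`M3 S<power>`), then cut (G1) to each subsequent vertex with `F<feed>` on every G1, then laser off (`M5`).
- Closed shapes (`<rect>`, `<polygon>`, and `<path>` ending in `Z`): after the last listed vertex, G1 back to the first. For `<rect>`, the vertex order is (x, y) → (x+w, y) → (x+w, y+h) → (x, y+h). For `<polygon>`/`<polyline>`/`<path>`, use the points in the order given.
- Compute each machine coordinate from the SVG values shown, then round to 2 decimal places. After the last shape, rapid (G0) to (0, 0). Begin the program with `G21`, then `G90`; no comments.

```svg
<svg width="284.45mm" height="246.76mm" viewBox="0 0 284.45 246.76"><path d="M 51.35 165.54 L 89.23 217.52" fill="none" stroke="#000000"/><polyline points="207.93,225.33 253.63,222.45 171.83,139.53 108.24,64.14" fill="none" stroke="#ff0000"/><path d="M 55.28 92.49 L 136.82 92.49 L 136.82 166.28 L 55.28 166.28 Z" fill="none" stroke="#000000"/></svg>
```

G21
G90
G0 X51.35 Y81.22
M3 S329
G1 X89.23 Y29.24 F2936
M5
G0 X207.93 Y21.43
M3 S866
G1 X253.63 Y24.31 F1254
G1 X171.83 Y107.23 F1254
G1 X108.24 Y182.62 F1254
M5
G0 X55.28 Y154.27
M3 S329
G1 X136.82 Y154.27 F2936
G1 X136.82 Y80.48 F2936
G1 X55.28 Y80.48 F2936
G1 X55.28 Y154.27 F2936
M5
G0 X0.00 Y0.00

Since the viewBox matches the mm dimensions, user units are millimetres directly. The only transform is the Y-flip y_m = 246.76 − y_svg.

Shape 1 is a line segment drawn with `<path>`. Its stroke #000000 means engrave at S329, F2936. After flipping Y the toolpath is (51.35,81.22) → (89.23,29.24).

Shape 2 is a open polyline drawn with `<polyline>`. Its stroke #ff0000 means cut at S866, F1254. After flipping Y the toolpath is (207.93,21.43) → (253.63,24.31) → (171.83,107.23) → (108.24,182.62).

Shape 3 is a rectangle drawn with `<path>`. Its stroke #000000 means engrave at S329, F2936. After flipping Y the toolpath is (55.28,154.27) → (136.82,154.27) → (136.82,80.48) → (55.28,80.48) → (55.28,154.27), returning to the start.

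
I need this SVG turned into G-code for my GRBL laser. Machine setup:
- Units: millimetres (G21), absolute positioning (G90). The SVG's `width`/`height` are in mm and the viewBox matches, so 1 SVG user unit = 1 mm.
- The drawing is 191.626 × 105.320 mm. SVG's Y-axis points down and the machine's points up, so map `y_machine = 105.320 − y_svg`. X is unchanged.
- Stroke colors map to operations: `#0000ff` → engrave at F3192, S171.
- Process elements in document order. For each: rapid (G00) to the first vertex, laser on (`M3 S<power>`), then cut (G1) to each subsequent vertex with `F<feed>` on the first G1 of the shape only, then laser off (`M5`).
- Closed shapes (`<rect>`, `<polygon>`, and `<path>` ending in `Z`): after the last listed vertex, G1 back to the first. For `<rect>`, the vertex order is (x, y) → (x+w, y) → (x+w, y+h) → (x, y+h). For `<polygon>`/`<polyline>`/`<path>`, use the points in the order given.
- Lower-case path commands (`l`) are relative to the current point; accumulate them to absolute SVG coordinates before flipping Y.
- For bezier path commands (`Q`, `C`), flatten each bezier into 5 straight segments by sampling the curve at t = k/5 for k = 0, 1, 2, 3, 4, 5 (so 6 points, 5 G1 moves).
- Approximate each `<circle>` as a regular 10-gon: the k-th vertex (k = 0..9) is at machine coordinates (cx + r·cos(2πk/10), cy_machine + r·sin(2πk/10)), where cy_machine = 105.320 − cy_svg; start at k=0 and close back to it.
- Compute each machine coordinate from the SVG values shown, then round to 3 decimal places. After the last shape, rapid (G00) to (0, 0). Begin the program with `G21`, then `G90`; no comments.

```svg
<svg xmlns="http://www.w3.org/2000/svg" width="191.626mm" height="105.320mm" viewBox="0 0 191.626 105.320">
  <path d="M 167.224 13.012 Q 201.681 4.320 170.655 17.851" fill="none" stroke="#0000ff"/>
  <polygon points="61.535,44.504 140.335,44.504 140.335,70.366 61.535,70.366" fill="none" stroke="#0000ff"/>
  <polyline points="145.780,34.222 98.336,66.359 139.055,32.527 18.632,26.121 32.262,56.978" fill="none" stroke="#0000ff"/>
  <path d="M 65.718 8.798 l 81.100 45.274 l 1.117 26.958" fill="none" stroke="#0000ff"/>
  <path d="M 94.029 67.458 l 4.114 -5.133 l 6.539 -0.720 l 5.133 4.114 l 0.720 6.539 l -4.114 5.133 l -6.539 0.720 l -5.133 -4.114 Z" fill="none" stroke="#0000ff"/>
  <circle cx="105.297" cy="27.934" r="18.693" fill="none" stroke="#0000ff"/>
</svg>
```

G21
G90
G00 X167.224 Y92.308
M3 S171
G1 X178.387 Y94.896 F3192
G1 X184.312 Y95.706
G1 X184.999 Y94.738
G1 X180.446 Y91.992
G1 X170.655 Y87.469
M5
G00 X61.535 Y60.816
M3 S171
G1 X140.335 Y60.816 F3192
G1 X140.335 Y34.954
G1 X61.535 Y34.954
G1 X61.535 Y60.816
M5
G00 X145.780 Y71.098
M3 S171
G1 X98.336 Y38.961 F3192
G1 X139.055 Y72.793
G1 X18.632 Y79.199
G1 X32.262 Y48.342
M5
G00 X65.718 Y96.522
M3 S171
G1 X146.818 Y51.248 F3192
G1 X147.935 Y24.290
M5
G00 X94.029 Y37.862
M3 S171
G1 X98.143 Y42.995 F3192
G1 X104.682 Y43.715
G1 X109.815 Y39.601
G1 X110.535 Y33.062
G1 X106.421 Y27.929
G1 X99.882 Y27.209
G1 X94.749 Y31.323
G1 X94.029 Y37.862
M5
G00 X123.990 Y77.386
M3 S171
G1 X120.420 Y88.373 F3192
G1 X111.073 Y95.164
G1 X99.521 Y95.164
G1 X90.174 Y88.373
G1 X86.604 Y77.386
G1 X90.174 Y66.399
G1 X99.521 Y59.608
G1 X111.073 Y59.608
G1 X120.420 Y66.399
G1 X123.990 Y77.386
M5
G00 X0.000 Y0.000

1 u = 1 mm; y_m = 105.320 − y.

[1] `<path>` quadratic bezier, #0000ff→engrave S171 F3192: (167.224,92.308) → (178.387,94.896) → (184.312,95.706) → (184.999,94.738) → (180.446,91.992) → (170.655,87.469)

[2] `<polygon>` rectangle, #0000ff→engrave S171 F3192: (61.535,60.816) → (140.335,60.816) → (140.335,34.954) → (61.535,34.954) → (61.535,60.816) (closed)

[3] `<polyline>` open polyline, #0000ff→engrave S171 F3192: (145.780,71.098) → (98.336,38.961) → (139.055,72.793) → (18.632,79.199) → (32.262,48.342)

[4] `<path>` open polyline, #0000ff→engrave S171 F3192: (65.718,96.522) → (146.818,51.248) → (147.935,24.290)

[5] `<path>` regular polygon, #0000ff→engrave S171 F3192: (94.029,37.862) → (98.143,42.995) → (104.682,43.715) → (109.815,39.601) → (110.535,33.062) → (106.421,27.929) → (99.882,27.209) → (94.749,31.323) → (94.029,37.862) (closed)

[6] `<circle>` circle, #0000ff→engrave S171 F3192: (123.990,77.386) → (120.420,88.373) → (111.073,95.164) → (99.521,95.164) → (90.174,88.373) → (86.604,77.386) → (90.174,66.399) → (99.521,59.608) → (111.073,59.608) → (120.420,66.399) → (123.990,77.386) (closed)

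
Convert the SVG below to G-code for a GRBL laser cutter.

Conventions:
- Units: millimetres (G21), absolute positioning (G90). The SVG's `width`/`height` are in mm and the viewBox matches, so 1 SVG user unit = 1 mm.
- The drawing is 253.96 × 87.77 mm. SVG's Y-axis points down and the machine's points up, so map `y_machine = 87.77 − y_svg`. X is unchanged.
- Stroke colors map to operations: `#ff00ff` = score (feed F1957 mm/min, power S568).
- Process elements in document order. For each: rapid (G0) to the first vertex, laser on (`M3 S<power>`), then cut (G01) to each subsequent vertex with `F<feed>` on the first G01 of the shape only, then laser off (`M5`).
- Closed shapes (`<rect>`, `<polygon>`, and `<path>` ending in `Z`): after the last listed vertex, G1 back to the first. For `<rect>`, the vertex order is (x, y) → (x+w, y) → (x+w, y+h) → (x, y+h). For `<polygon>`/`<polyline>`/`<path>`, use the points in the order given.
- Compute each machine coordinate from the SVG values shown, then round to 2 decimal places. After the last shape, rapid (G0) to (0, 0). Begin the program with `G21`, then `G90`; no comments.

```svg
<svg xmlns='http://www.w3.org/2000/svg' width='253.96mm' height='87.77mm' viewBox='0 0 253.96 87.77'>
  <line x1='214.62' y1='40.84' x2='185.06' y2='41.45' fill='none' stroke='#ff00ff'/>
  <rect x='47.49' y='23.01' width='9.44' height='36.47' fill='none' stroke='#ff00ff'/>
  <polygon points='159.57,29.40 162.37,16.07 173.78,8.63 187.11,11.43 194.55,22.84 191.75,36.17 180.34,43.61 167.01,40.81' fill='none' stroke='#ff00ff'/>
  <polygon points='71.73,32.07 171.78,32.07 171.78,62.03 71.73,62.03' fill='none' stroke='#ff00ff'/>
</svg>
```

G21
G90
G0 X214.62 Y46.93
M3 S568
G01 X185.06 Y46.32 F1957
M5
G0 X47.49 Y64.76
M3 S568
G01 X56.93 Y64.76 F1957
G01 X56.93 Y28.29
G01 X47.49 Y28.29
G01 X47.49 Y64.76
M5
G0 X159.57 Y58.37
M3 S568
G01 X162.37 Y71.70 F1957
G01 X173.78 Y79.14
G01 X187.11 Y76.34
G01 X194.55 Y64.93
G01 X191.75 Y51.60
G01 X180.34 Y44.16
G01 X167.01 Y46.96
G01 X159.57 Y58.37
M5
G0 X71.73 Y55.70
M3 S568
G01 X171.78 Y55.70 F1957
G01 X171.78 Y25.74
G01 X71.73 Y25.74
G01 X71.73 Y55.70
M5
G0 X0.00 Y0.00

1 u = 1 mm; y_m = 87.77 − y.

[1] `<line>` line segment, #ff00ff→score S568 F1957: (214.62,46.93) → (185.06,46.32)

[2] `<rect>` rectangle, #ff00ff→score S568 F1957: (47.49,64.76) → (56.93,64.76) → (56.93,28.29) → (47.49,28.29) → (47.49,64.76) (closed)

[3] `<polygon>` regular polygon, #ff00ff→score S568 F1957: (159.57,58.37) → (162.37,71.70) → (173.78,79.14) → (187.11,76.34) → (194.55,64.93) → (191.75,51.60) → (180.34,44.16) → (167.01,46.96) → (159.57,58.37) (closed)

[4] `<polygon>` rectangle, #ff00ff→score S568 F1957: (71.73,55.70) → (171.78,55.70) → (171.78,25.74) → (71.73,25.74) → (71.73,55.70) (closed)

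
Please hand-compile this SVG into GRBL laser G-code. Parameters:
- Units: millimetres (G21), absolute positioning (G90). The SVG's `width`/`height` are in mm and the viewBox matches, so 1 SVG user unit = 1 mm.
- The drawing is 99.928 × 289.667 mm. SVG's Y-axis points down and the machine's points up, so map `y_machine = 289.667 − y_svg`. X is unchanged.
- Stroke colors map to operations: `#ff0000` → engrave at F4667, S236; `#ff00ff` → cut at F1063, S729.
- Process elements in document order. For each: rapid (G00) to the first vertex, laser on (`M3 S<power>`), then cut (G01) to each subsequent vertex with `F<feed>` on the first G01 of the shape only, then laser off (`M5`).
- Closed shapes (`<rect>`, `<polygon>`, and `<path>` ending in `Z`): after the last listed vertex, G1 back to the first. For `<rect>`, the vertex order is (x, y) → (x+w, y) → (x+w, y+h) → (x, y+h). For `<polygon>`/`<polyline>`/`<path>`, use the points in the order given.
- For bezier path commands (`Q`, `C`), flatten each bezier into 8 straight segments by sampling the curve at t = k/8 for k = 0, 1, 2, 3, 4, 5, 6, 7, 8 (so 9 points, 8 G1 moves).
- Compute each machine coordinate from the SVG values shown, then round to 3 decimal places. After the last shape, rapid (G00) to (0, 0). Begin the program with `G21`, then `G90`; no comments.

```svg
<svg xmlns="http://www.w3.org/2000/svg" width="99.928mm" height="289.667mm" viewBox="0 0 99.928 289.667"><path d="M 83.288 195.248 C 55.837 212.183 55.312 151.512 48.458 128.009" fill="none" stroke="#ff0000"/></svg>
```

G21
G90
G00 X83.288 Y94.419
M3 S236
G01 X74.191 Y91.482 F4667
G01 X67.229 Y94.476
G01 X62.011 Y102.055
G01 X58.149 Y112.874
G01 X55.252 Y125.589
G01 X52.931 Y138.855
G01 X50.797 Y151.326
G01 X48.458 Y161.658
M5
G00 X0.000 Y0.000

viewBox `0 0 99.928 289.667` with mm width/height → 1 unit = 1 mm. Flip: y_m = 289.667 − y_svg.

**Shape 1** — `<path>` cubic bezier, stroke `#ff0000` → engrave (S236, F4667). Control points (SVG): P0=(83.288,195.248), P1=(55.837,212.183), P2=(55.312,151.512), P3=(48.458,128.009); sampled at t=k/8. Machine vertices: (83.288,94.419) → (74.191,91.482) → (67.229,94.476) → (62.011,102.055) → (58.149,112.874) → (55.252,125.589) → (52.931,138.855) → (50.797,151.326) → (48.458,161.658). Open path.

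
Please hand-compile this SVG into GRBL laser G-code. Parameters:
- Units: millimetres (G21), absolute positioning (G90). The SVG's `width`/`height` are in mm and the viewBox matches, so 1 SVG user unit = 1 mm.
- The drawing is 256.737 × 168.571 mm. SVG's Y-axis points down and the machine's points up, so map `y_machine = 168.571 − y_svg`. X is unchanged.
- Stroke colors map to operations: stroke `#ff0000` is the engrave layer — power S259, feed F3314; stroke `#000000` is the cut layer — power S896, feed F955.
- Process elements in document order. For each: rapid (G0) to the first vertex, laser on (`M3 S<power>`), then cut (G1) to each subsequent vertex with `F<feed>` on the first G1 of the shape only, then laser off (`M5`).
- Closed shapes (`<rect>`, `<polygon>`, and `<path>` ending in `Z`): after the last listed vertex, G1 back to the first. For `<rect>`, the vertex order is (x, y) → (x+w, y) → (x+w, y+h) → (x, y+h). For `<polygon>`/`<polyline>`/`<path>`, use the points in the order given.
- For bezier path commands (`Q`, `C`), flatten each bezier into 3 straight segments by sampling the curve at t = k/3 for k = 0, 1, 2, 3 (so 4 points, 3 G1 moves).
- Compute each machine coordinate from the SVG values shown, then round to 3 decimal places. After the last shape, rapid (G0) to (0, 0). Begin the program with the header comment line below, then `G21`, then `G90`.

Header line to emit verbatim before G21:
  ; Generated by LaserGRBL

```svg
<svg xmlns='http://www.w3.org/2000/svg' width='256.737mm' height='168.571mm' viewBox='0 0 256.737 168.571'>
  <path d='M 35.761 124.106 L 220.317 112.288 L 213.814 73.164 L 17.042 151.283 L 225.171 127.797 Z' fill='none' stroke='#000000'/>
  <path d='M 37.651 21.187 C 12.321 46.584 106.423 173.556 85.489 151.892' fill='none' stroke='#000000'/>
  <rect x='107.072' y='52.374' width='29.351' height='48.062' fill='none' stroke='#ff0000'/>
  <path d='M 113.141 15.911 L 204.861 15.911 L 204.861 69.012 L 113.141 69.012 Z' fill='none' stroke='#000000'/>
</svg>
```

viewBox `0 0 256.737 168.571` with mm width/height → 1 unit = 1 mm. Flip: y_m = 168.571 − y_svg.

**Shape 1** — `<path>` closed polygon, stroke `#000000` → cut (S896, F955). Machine vertices: (35.761,44.465) → (220.317,56.283) → (213.814,95.407) → (17.042,17.288) → (225.171,40.774) → (35.761,44.465). Closed: final G1 returns to the first vertex.

**Shape 2** — `<path>` cubic bezier, stroke `#000000` → cut (S896, F955). Control points (SVG): P0=(37.651,21.187), P1=(12.321,46.584), P2=(106.423,173.556), P3=(85.489,151.892); sampled at t=k/3. Machine vertices: (37.651,147.384) → (43.448,97.396) → (76.762,35.293) → (85.489,16.679). Open path.

**Shape 3** — `<rect>` rectangle, stroke `#ff0000` → engrave (S259, F3314). Machine vertices: (107.072,116.197) → (136.423,116.197) → (136.423,68.135) → (107.072,68.135) → (107.072,116.197). Closed: final G1 returns to the first vertex.

**Shape 4** — `<path>` rectangle, stroke `#000000` → cut (S896, F955). Machine vertices: (113.141,152.660) → (204.861,152.660) → (204.861,99.559) → (113.141,99.559) → (113.141,152.660). Closed: final G1 returns to the first vertex.

; Generated by LaserGRBL
G21
G90
G0 X35.761 Y44.465
M3 S896
G1 X220.317 Y56.283 F955
G1 X213.814 Y95.407
G1 X17.042 Y17.288
G1 X225.171 Y40.774
G1 X35.761 Y44.465
M5
G0 X37.651 Y147.384
M3 S896
G1 X43.448 Y97.396 F955
G1 X76.762 Y35.293
G1 X85.489 Y16.679
M5
G0 X107.072 Y116.197
M3 S259
G1 X136.423 Y116.197 F3314
G1 X136.423 Y68.135
G1 X107.072 Y68.135
G1 X107.072 Y116.197
M5
G0 X113.141 Y152.660
M3 S896
G1 X204.861 Y152.660 F955
G1 X204.861 Y99.559
G1 X113.141 Y99.559
G1 X113.141 Y152.660
M5
G0 X0.000 Y0.000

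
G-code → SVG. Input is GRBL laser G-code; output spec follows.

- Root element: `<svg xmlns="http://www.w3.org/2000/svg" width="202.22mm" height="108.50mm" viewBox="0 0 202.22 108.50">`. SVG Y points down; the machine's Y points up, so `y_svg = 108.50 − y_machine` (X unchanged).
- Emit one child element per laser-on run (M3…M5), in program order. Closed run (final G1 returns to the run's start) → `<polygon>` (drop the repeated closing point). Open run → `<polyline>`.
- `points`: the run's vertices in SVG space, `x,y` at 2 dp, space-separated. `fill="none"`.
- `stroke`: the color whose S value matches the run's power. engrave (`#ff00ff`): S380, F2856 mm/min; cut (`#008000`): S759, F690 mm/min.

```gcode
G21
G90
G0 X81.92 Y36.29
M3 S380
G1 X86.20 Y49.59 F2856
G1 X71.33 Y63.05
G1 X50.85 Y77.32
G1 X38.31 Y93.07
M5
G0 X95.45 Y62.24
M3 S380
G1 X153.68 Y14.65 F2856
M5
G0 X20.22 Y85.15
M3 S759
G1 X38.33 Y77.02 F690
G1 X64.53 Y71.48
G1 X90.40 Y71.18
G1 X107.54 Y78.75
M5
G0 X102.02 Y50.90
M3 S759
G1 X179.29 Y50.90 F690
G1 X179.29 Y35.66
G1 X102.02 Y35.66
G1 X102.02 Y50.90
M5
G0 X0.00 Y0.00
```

<svg xmlns="http://www.w3.org/2000/svg" width="202.22mm" height="108.50mm" viewBox="0 0 202.22 108.50">
  <polyline points="81.92,72.21 86.20,58.91 71.33,45.45 50.85,31.18 38.31,15.43" fill="none" stroke="#ff00ff"/>
  <polyline points="95.45,46.26 153.68,93.85" fill="none" stroke="#ff00ff"/>
  <polyline points="20.22,23.35 38.33,31.48 64.53,37.02 90.40,37.32 107.54,29.75" fill="none" stroke="#008000"/>
  <polygon points="102.02,57.60 179.29,57.60 179.29,72.84 102.02,72.84" fill="none" stroke="#008000"/>
</svg>

Machine Y-up, SVG Y-down with viewBox height 108.50, so y_svg = 108.50 − y_machine; X carries over.

Run 1: power S380 maps to stroke `#ff00ff` (engrave). The run is open, so emit a `<polyline>` with points (Y-flipped): 81.92,72.21 86.20,58.91 71.33,45.45 50.85,31.18 38.31,15.43.

Run 2: S380 ⇒ engrave layer `#ff00ff`. The run is open, so emit a `<polyline>` with points (Y-flipped): 95.45,46.26 153.68,93.85.

Run 3: power S759 maps to stroke `#008000` (cut). The run is open, so emit a `<polyline>` with points (Y-flipped): 20.22,23.35 38.33,31.48 64.53,37.02 90.40,37.32 107.54,29.75.

Run 4: the run's S759 means `#008000` (cut). The run returns to its start, so emit a `<polygon>` with points (Y-flipped): 102.02,57.60 179.29,57.60 179.29,72.84 102.02,72.84.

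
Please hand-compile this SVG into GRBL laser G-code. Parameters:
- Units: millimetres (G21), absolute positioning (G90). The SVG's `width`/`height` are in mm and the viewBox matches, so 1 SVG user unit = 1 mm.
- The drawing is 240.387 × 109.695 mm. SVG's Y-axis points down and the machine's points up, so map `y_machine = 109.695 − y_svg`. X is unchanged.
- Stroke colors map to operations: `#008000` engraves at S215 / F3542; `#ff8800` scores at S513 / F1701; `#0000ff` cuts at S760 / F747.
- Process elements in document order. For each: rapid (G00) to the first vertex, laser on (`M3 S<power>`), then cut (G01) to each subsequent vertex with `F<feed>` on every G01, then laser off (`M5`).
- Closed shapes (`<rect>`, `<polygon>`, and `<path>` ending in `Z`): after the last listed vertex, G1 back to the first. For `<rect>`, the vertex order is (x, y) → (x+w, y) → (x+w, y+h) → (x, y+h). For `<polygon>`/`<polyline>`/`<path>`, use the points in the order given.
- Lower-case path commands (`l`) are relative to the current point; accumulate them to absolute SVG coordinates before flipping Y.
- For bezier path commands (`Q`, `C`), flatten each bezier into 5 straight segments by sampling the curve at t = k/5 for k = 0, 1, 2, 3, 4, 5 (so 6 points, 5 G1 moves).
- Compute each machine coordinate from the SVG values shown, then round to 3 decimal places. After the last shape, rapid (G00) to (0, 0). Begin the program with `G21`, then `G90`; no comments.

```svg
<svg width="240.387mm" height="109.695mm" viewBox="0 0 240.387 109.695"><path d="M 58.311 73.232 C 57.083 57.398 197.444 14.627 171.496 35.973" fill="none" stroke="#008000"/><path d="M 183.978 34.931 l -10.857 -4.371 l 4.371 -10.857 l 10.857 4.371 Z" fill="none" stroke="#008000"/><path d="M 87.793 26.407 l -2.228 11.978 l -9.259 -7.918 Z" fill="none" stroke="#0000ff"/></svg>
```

viewBox `0 0 240.387 109.695` with mm width/height → 1 unit = 1 mm. Flip: y_m = 109.695 − y_svg.

**Shape 1** — `<path>` cubic bezier, stroke `#008000` → engrave (S215, F3542). Control points (SVG): P0=(58.311,73.232), P1=(57.083,57.398), P2=(197.444,14.627), P3=(171.496,35.973); sampled at t=k/5. Machine vertices: (58.311,36.463) → (72.102,48.467) → (105.095,62.566) → (142.511,74.388) → (169.571,79.564) → (171.496,73.722). Open path.

**Shape 2** — `<path>` regular polygon, stroke `#008000` → engrave (S215, F3542). Machine vertices: (183.978,74.764) → (173.121,79.135) → (177.492,89.992) → (188.349,85.621) → (183.978,74.764). Closed: final G1 returns to the first vertex.

**Shape 3** — `<path>` regular polygon, stroke `#0000ff` → cut (S760, F747). Machine vertices: (87.793,83.288) → (85.565,71.310) → (76.306,79.228) → (87.793,83.288). Closed: final G1 returns to the first vertex.

G21
G90
G00 X58.311 Y36.463
M3 S215
G01 X72.102 Y48.467 F3542
G01 X105.095 Y62.566 F3542
G01 X142.511 Y74.388 F3542
G01 X169.571 Y79.564 F3542
G01 X171.496 Y73.722 F3542
M5
G00 X183.978 Y74.764
M3 S215
G01 X173.121 Y79.135 F3542
G01 X177.492 Y89.992 F3542
G01 X188.349 Y85.621 F3542
G01 X183.978 Y74.764 F3542
M5
G00 X87.793 Y83.288
M3 S760
G01 X85.565 Y71.310 F747
G01 X76.306 Y79.228 F747
G01 X87.793 Y83.288 F747
M5
G00 X0.000 Y0.000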